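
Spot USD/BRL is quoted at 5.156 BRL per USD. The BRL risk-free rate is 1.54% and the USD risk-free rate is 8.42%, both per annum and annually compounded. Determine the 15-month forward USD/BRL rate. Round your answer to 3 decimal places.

4.750

By covered interest parity, F = S · (1+r_BRL)^T / (1+r_USD)^T
= 5.156 × 1.019287 / 1.106335 = 5.156 × 0.921319
F = 4.750 BRL per USD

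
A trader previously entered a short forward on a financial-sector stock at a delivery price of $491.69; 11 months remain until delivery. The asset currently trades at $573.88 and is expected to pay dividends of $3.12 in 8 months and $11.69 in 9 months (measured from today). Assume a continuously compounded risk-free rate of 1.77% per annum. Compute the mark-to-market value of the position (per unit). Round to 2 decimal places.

PV(remaining dividends) I = 3.12·e^(−0.0177·8/12) + 11.69·e^(−0.0177·9/12) = 14.6192
Current forward F = (S − I)·e^(rT) = (573.88 − 14.6192)·e^(0.0177·11/12) = 559.2608 × 1.016357 = 568.4086
Value (long) = (F − K)·e^(−rT) = (568.4086 − 491.69) × 0.983906 = 75.4839
Short position value = −(long value) = -$75.48

-$75.48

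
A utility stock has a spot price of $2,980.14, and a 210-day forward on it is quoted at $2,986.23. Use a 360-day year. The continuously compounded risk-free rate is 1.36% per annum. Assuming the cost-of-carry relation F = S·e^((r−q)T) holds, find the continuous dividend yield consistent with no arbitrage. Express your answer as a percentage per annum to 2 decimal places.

From F = S·e^((r−q)T): (r − q) = ln(F/S)/T
ln(2986.23/2980.14) = ln(1.002044) = 0.002042
(r − q) = 0.002042 / (210/360) = 0.003501
q = r − ln(F/S)/T = 0.0136 − 0.003501 = 0.010099
q = 1.01%

1.01%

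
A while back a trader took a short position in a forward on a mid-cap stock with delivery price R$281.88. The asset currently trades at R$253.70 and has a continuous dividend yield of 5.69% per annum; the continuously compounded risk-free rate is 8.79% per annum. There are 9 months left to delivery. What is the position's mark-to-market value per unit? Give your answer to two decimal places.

Current fair forward for the remaining 9 months: F = S·e^((r − q)·T), (r − q) = 0.0879 − 0.0569 = 0.0310
F = 253.70 · e^(0.0310 × 9/12) = 253.70 × 1.023522 = 259.6675
Value of long forward = (F − K)·e^(−rT) = (259.6675 − 281.88) · e^(−0.0879·9/12)
= -22.2125 × 0.936201 = -20.80
Short position value = −(long value) = R$20.80

R$20.80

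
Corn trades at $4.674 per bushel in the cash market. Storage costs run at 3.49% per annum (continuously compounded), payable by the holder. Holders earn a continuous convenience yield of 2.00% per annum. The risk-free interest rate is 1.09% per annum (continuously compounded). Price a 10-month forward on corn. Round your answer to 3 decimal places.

Net carry = r + u − y = 0.0109 + 0.0349 − 0.0200 = 0.0258
F = S·e^((r+u−y)T) = 4.674 · e^(0.0258 × 10/12) = 4.674 · e^0.021500
= 4.674 × 1.021733 = $4.776 per bushel

$4.776 per bushel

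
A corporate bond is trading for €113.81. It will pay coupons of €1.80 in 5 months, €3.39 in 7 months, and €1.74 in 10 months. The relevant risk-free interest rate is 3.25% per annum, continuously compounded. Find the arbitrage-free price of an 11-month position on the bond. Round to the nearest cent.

PV(coupons) I = 1.80·e^(−0.0325·5/12) + 3.39·e^(−0.0325·7/12) + 1.74·e^(−0.0325·10/12)
I = 1.7758 + 3.3263 + 1.6935 = 6.7956
F = (S − I)·e^(rT) = (113.81 − 6.7956) · e^(0.0325·11/12)
= 107.0144 · e^0.029792 = 107.0144 × 1.030240 = €110.25

€110.25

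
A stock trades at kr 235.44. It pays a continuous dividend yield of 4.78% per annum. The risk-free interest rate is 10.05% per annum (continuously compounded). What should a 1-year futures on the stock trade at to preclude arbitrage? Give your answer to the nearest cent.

F = S·e^((r − q)T) = 235.44 · e^((0.1005 − 0.0478) × 1)
= 235.44 · e^0.052700 = 235.44 × 1.054113
F = kr 248.18

kr 248.18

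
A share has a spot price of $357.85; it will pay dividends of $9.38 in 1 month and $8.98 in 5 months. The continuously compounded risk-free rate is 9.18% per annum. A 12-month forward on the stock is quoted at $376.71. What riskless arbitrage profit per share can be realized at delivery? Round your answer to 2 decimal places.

PV(dividends) I = 9.38·e^(−0.0918·1/12) + 8.98·e^(−0.0918·5/12) = 17.9515
Fair forward F* = (S − I)·e^(rT) = (357.85 − 17.9515)·e^0.091800 = 339.8985 × 1.096146 = 372.5784
Market $376.71 > fair 372.5784: forward overpriced → cash-and-carry (borrow at r, buy the stock and collect the dividends, short the forward).
Profit at T = |F_mkt − F*| = |376.71 − 372.5784| = $4.13 per share

$4.13 per share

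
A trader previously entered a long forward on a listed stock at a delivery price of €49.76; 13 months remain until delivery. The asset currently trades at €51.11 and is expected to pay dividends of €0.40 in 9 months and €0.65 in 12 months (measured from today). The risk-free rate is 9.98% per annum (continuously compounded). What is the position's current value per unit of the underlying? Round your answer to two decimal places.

PV(remaining dividends) I = 0.40·e^(−0.0998·9/12) + 0.65·e^(−0.0998·12/12) = 0.9594
Current forward F = (S − I)·e^(rT) = (51.11 − 0.9594)·e^(0.0998·13/12) = 50.1506 × 1.114178 = 55.8767
Value (long) = (F − K)·e^(−rT) = (55.8767 − 49.76) × 0.897523 = 5.4899
Value = €5.49

€5.49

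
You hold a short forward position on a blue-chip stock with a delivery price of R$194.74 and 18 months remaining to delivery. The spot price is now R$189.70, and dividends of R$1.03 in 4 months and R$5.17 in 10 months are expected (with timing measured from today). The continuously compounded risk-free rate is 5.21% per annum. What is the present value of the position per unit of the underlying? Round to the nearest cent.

-R$3.64

PV(remaining dividends) I = 1.03·e^(−0.0521·4/12) + 5.17·e^(−0.0521·10/12) = 5.9626
Current forward F = (S − I)·e^(rT) = (189.70 − 5.9626)·e^(0.0521·18/12) = 183.7374 × 1.081285 = 198.6725
Value (long) = (F − K)·e^(−rT) = (198.6725 − 194.74) × 0.924826 = 3.6369
Short position value = −(long value) = -R$3.64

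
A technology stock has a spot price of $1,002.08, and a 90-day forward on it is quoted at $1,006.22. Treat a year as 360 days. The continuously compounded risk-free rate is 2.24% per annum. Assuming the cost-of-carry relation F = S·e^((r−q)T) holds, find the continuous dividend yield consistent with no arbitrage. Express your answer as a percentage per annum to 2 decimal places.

0.59%

From F = S·e^((r−q)T): (r − q) = ln(F/S)/T
ln(1006.22/1002.08) = ln(1.004131) = 0.004122
(r − q) = 0.004122 / (90/360) = 0.016488
q = r − ln(F/S)/T = 0.0224 − 0.016488 = 0.005912
q = 0.59%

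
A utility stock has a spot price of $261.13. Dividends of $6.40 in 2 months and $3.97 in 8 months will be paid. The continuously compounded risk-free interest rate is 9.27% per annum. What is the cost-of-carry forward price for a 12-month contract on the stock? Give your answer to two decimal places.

PV(dividends) I = 6.40·e^(−0.0927·2/12) + 3.97·e^(−0.0927·8/12)
I = 6.3019 + 3.7321 = 10.0340
F = (S − I)·e^(rT) = (261.13 − 10.0340) · e^(0.0927·12/12)
= 251.0960 · e^0.092700 = 251.0960 × 1.097133 = $275.49

$275.49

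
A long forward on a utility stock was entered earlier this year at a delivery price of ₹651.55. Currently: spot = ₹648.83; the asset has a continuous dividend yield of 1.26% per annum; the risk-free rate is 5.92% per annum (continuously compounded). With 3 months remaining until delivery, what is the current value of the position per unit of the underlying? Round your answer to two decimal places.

Current fair forward for the remaining 3 months: F = S·e^((r − q)·T), (r − q) = 0.0592 − 0.0126 = 0.0466
F = 648.83 · e^(0.0466 × 3/12) = 648.83 × 1.011718 = 656.4330
Value of long forward = (F − K)·e^(−rT) = (656.4330 − 651.55) · e^(−0.0592·3/12)
= 4.8830 × 0.985309 = 4.81

₹4.81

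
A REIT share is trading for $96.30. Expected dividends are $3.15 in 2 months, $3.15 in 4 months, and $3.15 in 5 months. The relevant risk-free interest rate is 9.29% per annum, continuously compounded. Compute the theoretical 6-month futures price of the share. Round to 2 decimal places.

$91.26

PV(dividends) I = 3.15·e^(−0.0929·2/12) + 3.15·e^(−0.0929·4/12) + 3.15·e^(−0.0929·5/12)
I = 3.1016 + 3.0539 + 3.0304 = 9.1859
F = (S − I)·e^(rT) = (96.30 − 9.1859) · e^(0.0929·6/12)
= 87.1141 · e^0.046450 = 87.1141 × 1.047546 = $91.26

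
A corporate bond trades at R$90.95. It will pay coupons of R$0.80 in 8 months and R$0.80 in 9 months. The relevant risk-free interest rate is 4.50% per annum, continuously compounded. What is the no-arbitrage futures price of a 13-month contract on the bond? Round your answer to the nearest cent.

PV(coupons) I = 0.80·e^(−0.0450·8/12) + 0.80·e^(−0.0450·9/12)
I = 0.7764 + 0.7735 = 1.5499
F = (S − I)·e^(rT) = (90.95 − 1.5499) · e^(0.0450·13/12)
= 89.4001 · e^0.048750 = 89.4001 × 1.049958 = R$93.87

R$93.87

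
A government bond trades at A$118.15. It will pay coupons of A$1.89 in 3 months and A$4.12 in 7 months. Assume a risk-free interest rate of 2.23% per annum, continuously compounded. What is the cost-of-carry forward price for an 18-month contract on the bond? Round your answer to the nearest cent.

A$116.02

PV(coupons) I = 1.89·e^(−0.0223·3/12) + 4.12·e^(−0.0223·7/12)
I = 1.8795 + 4.0668 = 5.9463
F = (S − I)·e^(rT) = (118.15 − 5.9463) · e^(0.0223·18/12)
= 112.2037 · e^0.033450 = 112.2037 × 1.034016 = A$116.02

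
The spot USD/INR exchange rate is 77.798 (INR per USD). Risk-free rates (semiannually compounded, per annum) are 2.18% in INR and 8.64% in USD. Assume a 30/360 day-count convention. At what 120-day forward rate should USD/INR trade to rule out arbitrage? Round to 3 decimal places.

By covered interest parity, F = S · (1+r_INR/2)^(2T) / (1+r_USD/2)^(2T)
= 77.798 × 1.007254 / 1.028597 = 77.798 × 0.979250
F = 76.184 INR per USD

76.184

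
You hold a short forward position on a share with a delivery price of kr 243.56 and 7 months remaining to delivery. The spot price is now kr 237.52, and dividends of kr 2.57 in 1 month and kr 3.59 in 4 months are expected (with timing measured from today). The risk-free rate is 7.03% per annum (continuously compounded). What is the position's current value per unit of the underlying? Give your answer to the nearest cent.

PV(remaining dividends) I = 2.57·e^(−0.0703·1/12) + 3.59·e^(−0.0703·4/12) = 6.0618
Current forward F = (S − I)·e^(rT) = (237.52 − 6.0618)·e^(0.0703·7/12) = 231.4582 × 1.041861 = 241.1473
Value (long) = (F − K)·e^(−rT) = (241.1473 − 243.56) × 0.959821 = -2.3158
Short position value = −(long value) = kr 2.32

kr 2.32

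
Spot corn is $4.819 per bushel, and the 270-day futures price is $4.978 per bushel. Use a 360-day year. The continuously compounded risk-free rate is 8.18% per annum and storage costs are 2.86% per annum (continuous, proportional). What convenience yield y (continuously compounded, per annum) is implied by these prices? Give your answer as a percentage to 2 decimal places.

F = S·e^((r+u−y)T) ⇒ (r+u−y) = ln(F/S)/T
ln(4.978/4.819) = 0.032462; /T ⇒ 0.043283
y = r + u − ln(F/S)/T = 0.0818 + 0.0286 − 0.043283 = 0.067117
y = 6.71%

6.71%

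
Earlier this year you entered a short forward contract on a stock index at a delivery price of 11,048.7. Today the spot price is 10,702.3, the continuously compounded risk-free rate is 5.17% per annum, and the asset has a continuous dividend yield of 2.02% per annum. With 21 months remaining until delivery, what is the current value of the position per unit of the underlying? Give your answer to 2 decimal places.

Current fair forward for the remaining 21 months: F = S·e^((r − q)·T), (r − q) = 0.0517 − 0.0202 = 0.0315
F = 10702.3 · e^(0.0315 × 21/12) = 10702.3 × 1.05667269 = 11308.8281
Value of long forward = (F − K)·e^(−rT) = (11308.8281 − 11048.7) · e^(−0.0517·21/12)
= 260.1281 × 0.91349717 = 237.63
Short position value = −(long value) = -237.63

-237.63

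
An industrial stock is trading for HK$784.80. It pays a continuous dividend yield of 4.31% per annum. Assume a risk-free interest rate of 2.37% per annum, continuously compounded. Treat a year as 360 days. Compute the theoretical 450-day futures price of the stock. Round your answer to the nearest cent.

HK$766.00

F = S·e^((r − q)T) = 784.80 · e^((0.0237 − 0.0431) × 450/360)
= 784.80 · e^-0.024250 = 784.80 × 0.976042
F = HK$766.00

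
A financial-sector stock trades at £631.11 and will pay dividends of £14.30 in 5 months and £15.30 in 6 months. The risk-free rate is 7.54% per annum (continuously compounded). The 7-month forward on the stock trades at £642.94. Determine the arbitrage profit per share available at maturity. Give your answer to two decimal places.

£13.33 per share

PV(dividends) I = 14.30·e^(−0.0754·5/12) + 15.30·e^(−0.0754·6/12) = 28.5917
Fair forward F* = (S − I)·e^(rT) = (631.11 − 28.5917)·e^0.043983 = 602.5183 × 1.044965 = 629.6105
Market £642.94 > fair 629.6105: forward overpriced → cash-and-carry (borrow at r, buy the stock and collect the dividends, short the forward).
Profit at T = |F_mkt − F*| = |642.94 − 629.6105| = £13.33 per share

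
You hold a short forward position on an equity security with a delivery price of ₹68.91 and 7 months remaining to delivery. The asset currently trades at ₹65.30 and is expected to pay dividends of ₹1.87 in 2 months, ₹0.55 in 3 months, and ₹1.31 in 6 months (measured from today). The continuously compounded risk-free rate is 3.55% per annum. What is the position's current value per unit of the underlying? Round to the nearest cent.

PV(remaining dividends) I = 1.87·e^(−0.0355·2/12) + 0.55·e^(−0.0355·3/12) + 1.31·e^(−0.0355·6/12) = 3.6911
Current forward F = (S − I)·e^(rT) = (65.30 − 3.6911)·e^(0.0355·7/12) = 61.6089 × 1.020924 = 62.8980
Value (long) = (F − K)·e^(−rT) = (62.8980 − 68.91) × 0.979505 = -5.8888
Short position value = −(long value) = ₹5.89

₹5.89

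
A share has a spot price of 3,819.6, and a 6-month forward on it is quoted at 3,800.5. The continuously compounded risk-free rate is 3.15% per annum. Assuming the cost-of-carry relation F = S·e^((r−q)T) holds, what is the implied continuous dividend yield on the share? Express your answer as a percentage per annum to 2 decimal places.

4.15%

From F = S·e^((r−q)T): (r − q) = ln(F/S)/T
ln(3800.5/3819.6) = ln(0.994999) = -0.005014
(r − q) = -0.005014 / (6/12) = -0.010028
q = r − ln(F/S)/T = 0.0315 + 0.010028 = 0.041528
q = 4.15%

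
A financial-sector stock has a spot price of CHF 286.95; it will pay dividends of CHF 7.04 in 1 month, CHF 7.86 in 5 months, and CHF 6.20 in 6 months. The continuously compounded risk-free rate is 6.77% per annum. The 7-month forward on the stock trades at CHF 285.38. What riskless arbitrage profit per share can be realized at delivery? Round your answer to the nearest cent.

PV(dividends) I = 7.04·e^(−0.0677·1/12) + 7.86·e^(−0.0677·5/12) + 6.20·e^(−0.0677·6/12) = 20.6354
Fair forward F* = (S − I)·e^(rT) = (286.95 − 20.6354)·e^0.039492 = 266.3146 × 1.040282 = 277.0423
Market CHF 285.38 > fair 277.0423: forward overpriced → cash-and-carry (borrow at r, buy the stock and collect the dividends, short the forward).
Profit at T = |F_mkt − F*| = |285.38 − 277.0423| = CHF 8.34 per share

CHF 8.34 per share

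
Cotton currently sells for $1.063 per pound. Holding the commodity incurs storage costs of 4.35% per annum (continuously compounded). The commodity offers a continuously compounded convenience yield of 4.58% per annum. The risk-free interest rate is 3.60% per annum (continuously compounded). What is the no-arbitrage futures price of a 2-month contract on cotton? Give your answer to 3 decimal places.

Net carry = r + u − y = 0.0360 + 0.0435 − 0.0458 = 0.0337
F = S·e^((r+u−y)T) = 1.063 · e^(0.0337 × 2/12) = 1.063 · e^0.005617
= 1.063 × 1.005633 = $1.069 per pound

$1.069 per pound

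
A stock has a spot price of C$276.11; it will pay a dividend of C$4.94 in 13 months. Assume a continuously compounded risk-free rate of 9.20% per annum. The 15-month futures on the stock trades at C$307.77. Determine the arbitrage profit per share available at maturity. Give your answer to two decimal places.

PV(dividends) I = 4.94·e^(−0.0920·13/12) = 4.4714
Fair futures F* = (S − I)·e^(rT) = (276.11 − 4.4714)·e^0.115000 = 271.6386 × 1.121873 = 304.7440
Market C$307.77 > fair 304.7440: forward overpriced → cash-and-carry (borrow at r, buy the stock and collect the dividends, short the forward).
Profit at T = |F_mkt − F*| = |307.77 − 304.7440| = C$3.03 per share

C$3.03 per share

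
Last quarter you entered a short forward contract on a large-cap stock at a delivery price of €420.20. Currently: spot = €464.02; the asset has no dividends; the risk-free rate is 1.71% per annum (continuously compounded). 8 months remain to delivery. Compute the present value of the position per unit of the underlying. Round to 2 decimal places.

Current fair forward for the remaining 8 months: F = S·e^(r·T), r = 0.0171
F = 464.02 · e^(0.0171 × 8/12) = 464.02 × 1.011465 = 469.3400
Value of long forward = (F − K)·e^(−rT) = (469.3400 − 420.20) · e^(−0.0171·8/12)
= 49.1400 × 0.988665 = 48.58
Short position value = −(long value) = -€48.58

-€48.58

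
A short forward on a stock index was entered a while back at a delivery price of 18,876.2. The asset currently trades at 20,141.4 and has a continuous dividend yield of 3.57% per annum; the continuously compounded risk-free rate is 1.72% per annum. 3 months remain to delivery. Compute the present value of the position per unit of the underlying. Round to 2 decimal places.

-1167.23

Current fair forward for the remaining 3 months: F = S·e^((r − q)·T), (r − q) = 0.0172 − 0.0357 = -0.0185
F = 20141.4 · e^(-0.0185 × 3/12) = 20141.4 × 0.99538568 = 20048.4611
Value of long forward = (F − K)·e^(−rT) = (20048.4611 − 18876.2) · e^(−0.0172·3/12)
= 1172.2611 × 0.99570923 = 1167.23
Short position value = −(long value) = -1167.23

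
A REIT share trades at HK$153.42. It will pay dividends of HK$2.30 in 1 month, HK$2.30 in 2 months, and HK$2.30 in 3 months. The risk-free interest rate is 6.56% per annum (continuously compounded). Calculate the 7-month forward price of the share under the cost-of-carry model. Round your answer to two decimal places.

HK$152.31

PV(dividends) I = 2.30·e^(−0.0656·1/12) + 2.30·e^(−0.0656·2/12) + 2.30·e^(−0.0656·3/12)
I = 2.2875 + 2.2750 + 2.2626 = 6.8251
F = (S − I)·e^(rT) = (153.42 − 6.8251) · e^(0.0656·7/12)
= 146.5949 · e^0.038267 = 146.5949 × 1.039009 = HK$152.31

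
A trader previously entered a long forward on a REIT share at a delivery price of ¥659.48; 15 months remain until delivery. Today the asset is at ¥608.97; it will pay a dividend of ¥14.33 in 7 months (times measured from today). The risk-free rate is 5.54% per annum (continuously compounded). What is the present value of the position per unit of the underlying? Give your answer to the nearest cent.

PV(remaining dividends) I = 14.33·e^(−0.0554·7/12) = 13.8743
Current forward F = (S − I)·e^(rT) = (608.97 − 13.8743)·e^(0.0554·15/12) = 595.0957 × 1.071704 = 637.7664
Value (long) = (F − K)·e^(−rT) = (637.7664 − 659.48) × 0.933093 = -20.2608
Value = -¥20.26

-¥20.26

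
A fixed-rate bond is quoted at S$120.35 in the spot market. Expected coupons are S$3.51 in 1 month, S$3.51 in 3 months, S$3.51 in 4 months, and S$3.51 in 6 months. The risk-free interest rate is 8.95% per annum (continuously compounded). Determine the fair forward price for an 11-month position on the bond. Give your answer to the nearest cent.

S$115.79

PV(coupons) I = 3.51·e^(−0.0895·1/12) + 3.51·e^(−0.0895·3/12) + 3.51·e^(−0.0895·4/12) + 3.51·e^(−0.0895·6/12)
I = 3.4839 + 3.4323 + 3.4068 + 3.3564 = 13.6794
F = (S − I)·e^(rT) = (120.35 − 13.6794) · e^(0.0895·11/12)
= 106.6706 · e^0.082042 = 106.6706 × 1.085501 = S$115.79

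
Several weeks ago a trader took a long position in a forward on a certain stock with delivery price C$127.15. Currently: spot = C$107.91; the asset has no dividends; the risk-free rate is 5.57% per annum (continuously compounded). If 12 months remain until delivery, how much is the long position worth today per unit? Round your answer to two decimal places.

-C$12.35

Current fair forward for the remaining 12 months: F = S·e^(r·T), r = 0.0557
F = 107.91 · e^(0.0557 × 12/12) = 107.91 × 1.057280 = 114.0911
Value of long forward = (F − K)·e^(−rT) = (114.0911 − 127.15) · e^(−0.0557·12/12)
= -13.0589 × 0.945823 = -12.35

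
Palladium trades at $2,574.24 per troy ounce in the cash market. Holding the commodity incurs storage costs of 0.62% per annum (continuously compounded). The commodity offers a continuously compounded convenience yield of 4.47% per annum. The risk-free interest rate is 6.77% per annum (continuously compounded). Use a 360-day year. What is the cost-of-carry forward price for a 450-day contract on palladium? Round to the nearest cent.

Net carry = r + u − y = 0.0677 + 0.0062 − 0.0447 = 0.0292
F = S·e^((r+u−y)T) = 2574.24 · e^(0.0292 × 450/360) = 2574.24 · e^0.03650000
= 2574.24 × 1.03717430 = $2,669.94 per troy ounce

$2,669.94 per troy ounce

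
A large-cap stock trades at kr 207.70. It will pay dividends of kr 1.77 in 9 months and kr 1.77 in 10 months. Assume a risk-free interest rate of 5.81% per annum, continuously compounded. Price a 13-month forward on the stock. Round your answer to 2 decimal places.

kr 217.59

PV(dividends) I = 1.77·e^(−0.0581·9/12) + 1.77·e^(−0.0581·10/12)
I = 1.6945 + 1.6863 = 3.3808
F = (S − I)·e^(rT) = (207.70 − 3.3808) · e^(0.0581·13/12)
= 204.3192 · e^0.062942 = 204.3192 × 1.064965 = kr 217.59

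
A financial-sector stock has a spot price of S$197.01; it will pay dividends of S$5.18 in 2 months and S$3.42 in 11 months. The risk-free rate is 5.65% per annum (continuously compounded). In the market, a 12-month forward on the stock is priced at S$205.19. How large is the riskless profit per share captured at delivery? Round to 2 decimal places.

S$5.59 per share

PV(dividends) I = 5.18·e^(−0.0565·2/12) + 3.42·e^(−0.0565·11/12) = 8.3788
Fair forward F* = (S − I)·e^(rT) = (197.01 − 8.3788)·e^0.056500 = 188.6312 × 1.058127 = 199.5958
Market S$205.19 > fair 199.5958: forward overpriced → cash-and-carry (borrow at r, buy the stock and collect the dividends, short the forward).
Profit at T = |F_mkt − F*| = |205.19 − 199.5958| = S$5.59 per share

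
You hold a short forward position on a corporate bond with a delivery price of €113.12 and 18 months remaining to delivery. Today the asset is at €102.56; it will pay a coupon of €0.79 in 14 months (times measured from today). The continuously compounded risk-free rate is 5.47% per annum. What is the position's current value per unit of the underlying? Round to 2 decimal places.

€2.39

PV(remaining coupons) I = 0.79·e^(−0.0547·14/12) = 0.7412
Current forward F = (S − I)·e^(rT) = (102.56 − 0.7412)·e^(0.0547·18/12) = 101.8188 × 1.085510 = 110.5253
Value (long) = (F − K)·e^(−rT) = (110.5253 − 113.12) × 0.921226 = -2.3903
Short position value = −(long value) = €2.39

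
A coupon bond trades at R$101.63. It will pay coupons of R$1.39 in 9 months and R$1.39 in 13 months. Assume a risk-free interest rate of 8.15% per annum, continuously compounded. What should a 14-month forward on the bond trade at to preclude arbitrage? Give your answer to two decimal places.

PV(coupons) I = 1.39·e^(−0.0815·9/12) + 1.39·e^(−0.0815·13/12)
I = 1.3076 + 1.2725 = 2.5801
F = (S − I)·e^(rT) = (101.63 − 2.5801) · e^(0.0815·14/12)
= 99.0499 · e^0.095083 = 99.0499 × 1.099750 = R$108.93

R$108.93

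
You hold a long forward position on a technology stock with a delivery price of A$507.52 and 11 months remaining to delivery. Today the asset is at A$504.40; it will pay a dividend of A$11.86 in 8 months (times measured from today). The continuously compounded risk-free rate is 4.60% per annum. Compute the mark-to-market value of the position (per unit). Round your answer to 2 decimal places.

PV(remaining dividends) I = 11.86·e^(−0.0460·8/12) = 11.5018
Current forward F = (S − I)·e^(rT) = (504.40 − 11.5018)·e^(0.0460·11/12) = 492.8982 × 1.043068 = 514.1263
Value (long) = (F − K)·e^(−rT) = (514.1263 − 507.52) × 0.958710 = 6.3335
Value = A$6.33

A$6.33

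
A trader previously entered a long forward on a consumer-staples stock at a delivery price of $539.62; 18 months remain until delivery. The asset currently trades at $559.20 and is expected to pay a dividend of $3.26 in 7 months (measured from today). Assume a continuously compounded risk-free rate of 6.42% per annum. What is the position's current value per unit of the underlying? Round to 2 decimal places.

PV(remaining dividends) I = 3.26·e^(−0.0642·7/12) = 3.1402
Current forward F = (S − I)·e^(rT) = (559.20 − 3.1402)·e^(0.0642·18/12) = 556.0598 × 1.101089 = 612.2713
Value (long) = (F − K)·e^(−rT) = (612.2713 − 539.62) × 0.908192 = 65.9813
Value = $65.98

$65.98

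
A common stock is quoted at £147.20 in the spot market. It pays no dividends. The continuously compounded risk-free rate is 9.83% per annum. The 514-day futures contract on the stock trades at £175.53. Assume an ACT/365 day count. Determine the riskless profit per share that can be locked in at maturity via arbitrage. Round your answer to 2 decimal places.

Fair futures: F* = S·e^(carry·T), with carry = r = 0.0983
F* = 147.20 · e^(0.0983 × 514/365) = 147.20 · e^0.138428 = 147.20 × 1.148467 = £169.0543
Market £175.53 > fair £169.0543: forward overpriced → cash-and-carry (buy spot, short the forward).
At maturity, profit = |F_mkt − F*| = |175.53 − 169.0543| = £6.48 per share

£6.48 per share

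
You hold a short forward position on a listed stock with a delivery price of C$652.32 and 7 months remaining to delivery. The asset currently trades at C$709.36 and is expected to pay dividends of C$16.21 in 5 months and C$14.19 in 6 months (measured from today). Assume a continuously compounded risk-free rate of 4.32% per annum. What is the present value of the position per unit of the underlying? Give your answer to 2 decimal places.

PV(remaining dividends) I = 16.21·e^(−0.0432·5/12) + 14.19·e^(−0.0432·6/12) = 29.8076
Current forward F = (S − I)·e^(rT) = (709.36 − 29.8076)·e^(0.0432·7/12) = 679.5524 × 1.025520 = 696.8946
Value (long) = (F − K)·e^(−rT) = (696.8946 − 652.32) × 0.975115 = 43.4654
Short position value = −(long value) = -C$43.47

-C$43.47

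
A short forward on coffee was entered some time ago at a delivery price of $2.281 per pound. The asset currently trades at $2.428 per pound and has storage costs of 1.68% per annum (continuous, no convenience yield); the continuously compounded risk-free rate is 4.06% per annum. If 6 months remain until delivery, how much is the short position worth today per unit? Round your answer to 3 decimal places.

Current fair forward for the remaining 6 months: F = S·e^((r + u)·T), (r + u) = 0.0406 + 0.0168 = 0.0574
F = 2.428 · e^(0.0574 × 6/12) = 2.428 × 1.029116 = 2.4987
Value of long forward = (F − K)·e^(−rT) = (2.4987 − 2.281) · e^(−0.0406·6/12)
= 0.2177 × 0.979905 = 0.213
Short position value = −(long value) = -$0.213

-$0.213 per pound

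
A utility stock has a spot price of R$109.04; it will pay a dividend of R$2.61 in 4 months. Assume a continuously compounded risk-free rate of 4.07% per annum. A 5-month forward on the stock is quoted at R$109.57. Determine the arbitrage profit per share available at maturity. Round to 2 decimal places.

PV(dividends) I = 2.61·e^(−0.0407·4/12) = 2.5748
Fair forward F* = (S − I)·e^(rT) = (109.04 − 2.5748)·e^0.016958 = 106.4652 × 1.017103 = 108.2861
Market R$109.57 > fair 108.2861: forward overpriced → cash-and-carry (borrow at r, buy the stock and collect the dividends, short the forward).
Profit at T = |F_mkt − F*| = |109.57 − 108.2861| = R$1.28 per share

R$1.28 per share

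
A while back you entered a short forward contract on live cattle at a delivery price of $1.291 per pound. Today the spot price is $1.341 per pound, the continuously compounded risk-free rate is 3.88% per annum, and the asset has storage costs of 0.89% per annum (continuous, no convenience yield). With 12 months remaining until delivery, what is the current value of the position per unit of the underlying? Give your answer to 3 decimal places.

-$0.111 per pound

Current fair forward for the remaining 12 months: F = S·e^((r + u)·T), (r + u) = 0.0388 + 0.0089 = 0.0477
F = 1.341 · e^(0.0477 × 12/12) = 1.341 × 1.048856 = 1.4065
Value of long forward = (F − K)·e^(−rT) = (1.4065 − 1.291) · e^(−0.0388·12/12)
= 0.1155 × 0.961943 = 0.111
Short position value = −(long value) = -$0.111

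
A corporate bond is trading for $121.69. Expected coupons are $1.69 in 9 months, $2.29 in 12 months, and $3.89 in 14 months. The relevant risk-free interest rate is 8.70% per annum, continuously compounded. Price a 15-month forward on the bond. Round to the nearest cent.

PV(coupons) I = 1.69·e^(−0.0870·9/12) + 2.29·e^(−0.0870·12/12) + 3.89·e^(−0.0870·14/12)
I = 1.5832 + 2.0992 + 3.5145 = 7.1969
F = (S − I)·e^(rT) = (121.69 − 7.1969) · e^(0.0870·15/12)
= 114.4931 · e^0.108750 = 114.4931 × 1.114884 = $127.65

$127.65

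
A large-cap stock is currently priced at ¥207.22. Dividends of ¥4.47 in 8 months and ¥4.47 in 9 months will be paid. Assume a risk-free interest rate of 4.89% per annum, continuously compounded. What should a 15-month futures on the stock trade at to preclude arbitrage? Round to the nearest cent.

¥211.10

PV(dividends) I = 4.47·e^(−0.0489·8/12) + 4.47·e^(−0.0489·9/12)
I = 4.3266 + 4.3090 = 8.6356
F = (S − I)·e^(rT) = (207.22 − 8.6356) · e^(0.0489·15/12)
= 198.5844 · e^0.061125 = 198.5844 × 1.063032 = ¥211.10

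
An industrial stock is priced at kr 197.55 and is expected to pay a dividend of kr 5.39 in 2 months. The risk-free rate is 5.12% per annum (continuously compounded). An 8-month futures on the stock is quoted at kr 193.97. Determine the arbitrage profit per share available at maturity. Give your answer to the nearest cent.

PV(dividends) I = 5.39·e^(−0.0512·2/12) = 5.3442
Fair futures F* = (S − I)·e^(rT) = (197.55 − 5.3442)·e^0.034133 = 192.2058 × 1.034722 = 198.8796
Market kr 193.97 < fair 198.8796: forward underpriced → reverse cash-and-carry (short the stock, invest proceeds at r, pay the dividends, go long the forward).
Profit at T = |F_mkt − F*| = |193.97 − 198.8796| = kr 4.91 per share

kr 4.91 per share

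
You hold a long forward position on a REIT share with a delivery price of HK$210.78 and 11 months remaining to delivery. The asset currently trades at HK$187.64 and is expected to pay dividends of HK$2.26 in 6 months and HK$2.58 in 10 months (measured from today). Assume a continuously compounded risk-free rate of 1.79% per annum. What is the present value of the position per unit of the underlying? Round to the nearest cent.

PV(remaining dividends) I = 2.26·e^(−0.0179·6/12) + 2.58·e^(−0.0179·10/12) = 4.7817
Current forward F = (S − I)·e^(rT) = (187.64 − 4.7817)·e^(0.0179·11/12) = 182.8583 × 1.016544 = 185.8835
Value (long) = (F − K)·e^(−rT) = (185.8835 − 210.78) × 0.983726 = -24.4913
Value = -HK$24.49

-HK$24.49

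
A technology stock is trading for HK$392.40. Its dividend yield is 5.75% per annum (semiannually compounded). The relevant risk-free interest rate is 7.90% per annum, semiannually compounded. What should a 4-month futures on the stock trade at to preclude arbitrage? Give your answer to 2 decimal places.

HK$395.13

F = S · (1+r/2)^(2T) / (1+q/2)^(2T)
= 392.40 × 1.026163 / 1.019076 = 392.40 × 1.006954
F = HK$395.13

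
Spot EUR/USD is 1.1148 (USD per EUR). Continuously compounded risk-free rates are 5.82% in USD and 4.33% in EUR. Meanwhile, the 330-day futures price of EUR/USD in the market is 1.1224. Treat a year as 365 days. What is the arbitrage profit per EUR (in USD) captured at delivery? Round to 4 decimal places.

Fair futures: F* = S·e^(carry·T), with carry = (r_USD − r_EUR) = 0.0582 − 0.0433 = 0.0149
F* = 1.1148 · e^(0.0149 × 330/365) = 1.1148 · e^0.013471 = 1.1148 × 1.013562 = 1.1299
Market 1.1224 < fair 1.1299: forward underpriced → reverse cash-and-carry (short spot, go long the forward).
At maturity, profit = |F_mkt − F*| = |1.1224 − 1.1299| = 0.0075 per EUR (in USD)

0.0075 per EUR (in USD)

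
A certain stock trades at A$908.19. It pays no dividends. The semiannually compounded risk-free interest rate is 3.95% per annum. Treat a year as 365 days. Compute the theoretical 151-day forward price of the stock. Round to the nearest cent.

F = S · (1+r/2)^(2T)
= 908.19 × 1.016313
F = A$923.01

A$923.01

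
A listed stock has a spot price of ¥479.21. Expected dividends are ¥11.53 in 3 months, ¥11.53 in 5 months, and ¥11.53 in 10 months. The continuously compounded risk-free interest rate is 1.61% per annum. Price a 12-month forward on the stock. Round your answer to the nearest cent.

¥452.12

PV(dividends) I = 11.53·e^(−0.0161·3/12) + 11.53·e^(−0.0161·5/12) + 11.53·e^(−0.0161·10/12)
I = 11.4837 + 11.4529 + 11.3763 = 34.3129
F = (S − I)·e^(rT) = (479.21 − 34.3129) · e^(0.0161·12/12)
= 444.8971 · e^0.016100 = 444.8971 × 1.016230 = ¥452.12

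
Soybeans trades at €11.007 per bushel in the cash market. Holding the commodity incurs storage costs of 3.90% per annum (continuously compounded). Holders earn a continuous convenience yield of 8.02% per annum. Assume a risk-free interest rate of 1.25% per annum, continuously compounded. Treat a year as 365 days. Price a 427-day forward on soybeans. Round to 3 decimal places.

Net carry = r + u − y = 0.0125 + 0.0390 − 0.0802 = -0.0287
F = S·e^((r+u−y)T) = 11.007 · e^(-0.0287 × 427/365) = 11.007 · e^-0.033575
= 11.007 × 0.966982 = €10.644 per bushel

€10.644 per bushel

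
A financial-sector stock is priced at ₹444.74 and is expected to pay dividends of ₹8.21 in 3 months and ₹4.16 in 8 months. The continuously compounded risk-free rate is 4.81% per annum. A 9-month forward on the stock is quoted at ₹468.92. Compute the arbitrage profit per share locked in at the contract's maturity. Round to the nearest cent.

PV(dividends) I = 8.21·e^(−0.0481·3/12) + 4.16·e^(−0.0481·8/12) = 12.1406
Fair forward F* = (S − I)·e^(rT) = (444.74 − 12.1406)·e^0.036075 = 432.5994 × 1.036734 = 448.4905
Market ₹468.92 > fair 448.4905: forward overpriced → cash-and-carry (borrow at r, buy the stock and collect the dividends, short the forward).
Profit at T = |F_mkt − F*| = |468.92 − 448.4905| = ₹20.43 per share

₹20.43 per share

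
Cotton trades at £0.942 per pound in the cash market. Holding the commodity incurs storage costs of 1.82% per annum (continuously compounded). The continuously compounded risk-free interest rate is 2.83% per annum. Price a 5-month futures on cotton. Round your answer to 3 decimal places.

Net carry = r + u − y = 0.0283 + 0.0182 − 0.0000 = 0.0465
F = S·e^((r+u−y)T) = 0.942 · e^(0.0465 × 5/12) = 0.942 · e^0.019375
= 0.942 × 1.019564 = £0.960 per pound

£0.960 per pound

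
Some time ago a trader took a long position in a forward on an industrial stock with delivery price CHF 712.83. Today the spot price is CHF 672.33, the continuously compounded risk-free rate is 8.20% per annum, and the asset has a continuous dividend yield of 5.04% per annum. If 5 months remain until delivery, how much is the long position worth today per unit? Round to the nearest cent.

Current fair forward for the remaining 5 months: F = S·e^((r − q)·T), (r − q) = 0.0820 − 0.0504 = 0.0316
F = 672.33 · e^(0.0316 × 5/12) = 672.33 × 1.013254 = 681.2411
Value of long forward = (F − K)·e^(−rT) = (681.2411 − 712.83) · e^(−0.0820·5/12)
= -31.5889 × 0.966410 = -30.53

-CHF 30.53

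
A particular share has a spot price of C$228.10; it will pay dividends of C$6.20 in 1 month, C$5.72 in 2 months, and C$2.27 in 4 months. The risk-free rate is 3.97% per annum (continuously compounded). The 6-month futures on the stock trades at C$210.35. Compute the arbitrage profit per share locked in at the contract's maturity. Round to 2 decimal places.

C$7.94 per share

PV(dividends) I = 6.20·e^(−0.0397·1/12) + 5.72·e^(−0.0397·2/12) + 2.27·e^(−0.0397·4/12) = 14.1020
Fair futures F* = (S − I)·e^(rT) = (228.10 − 14.1020)·e^0.019850 = 213.9980 × 1.020048 = 218.2882
Market C$210.35 < fair 218.2882: forward underpriced → reverse cash-and-carry (short the stock, invest proceeds at r, pay the dividends, go long the forward).
Profit at T = |F_mkt − F*| = |210.35 − 218.2882| = C$7.94 per share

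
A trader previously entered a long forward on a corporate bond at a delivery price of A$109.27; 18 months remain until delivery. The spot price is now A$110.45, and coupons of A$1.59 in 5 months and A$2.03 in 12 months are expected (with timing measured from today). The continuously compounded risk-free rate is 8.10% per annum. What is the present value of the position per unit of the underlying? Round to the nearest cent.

A$10.27

PV(remaining coupons) I = 1.59·e^(−0.0810·5/12) + 2.03·e^(−0.0810·12/12) = 3.4093
Current forward F = (S − I)·e^(rT) = (110.45 − 3.4093)·e^(0.0810·18/12) = 107.0407 × 1.129189 = 120.8692
Value (long) = (F − K)·e^(−rT) = (120.8692 − 109.27) × 0.885591 = 10.2721
Value = A$10.27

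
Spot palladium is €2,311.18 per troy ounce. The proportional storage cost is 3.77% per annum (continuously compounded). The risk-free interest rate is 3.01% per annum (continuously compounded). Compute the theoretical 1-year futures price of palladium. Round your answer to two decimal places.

€2,473.31 per troy ounce

Net carry = r + u − y = 0.0301 + 0.0377 − 0.0000 = 0.0678
F = S·e^((r+u−y)T) = 2311.18 · e^(0.0678 × 1) = 2311.18 · e^0.06780000
= 2311.18 × 1.07015126 = €2,473.31 per troy ounce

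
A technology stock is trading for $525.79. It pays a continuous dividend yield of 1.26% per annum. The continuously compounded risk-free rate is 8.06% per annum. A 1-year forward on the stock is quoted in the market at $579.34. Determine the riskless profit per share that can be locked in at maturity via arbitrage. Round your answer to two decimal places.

Fair forward: F* = S·e^(carry·T), with carry = (r − q) = 0.0806 − 0.0126 = 0.0680
F* = 525.79 · e^(0.0680 × 1) = 525.79 · e^0.068000 = 525.79 × 1.070365 = $562.7872
Market $579.34 > fair $562.7872: forward overpriced → cash-and-carry (buy spot, short the forward).
At maturity, profit = |F_mkt − F*| = |579.34 − 562.7872| = $16.55 per share

$16.55 per share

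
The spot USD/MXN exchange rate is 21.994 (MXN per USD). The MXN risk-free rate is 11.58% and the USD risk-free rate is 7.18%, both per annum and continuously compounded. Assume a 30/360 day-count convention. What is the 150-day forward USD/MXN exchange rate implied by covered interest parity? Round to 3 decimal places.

22.401

F = S·e^((r_MXN − r_USD)T) = 21.994 · e^((0.1158 − 0.0718) × 150/360)
= 21.994 · e^0.018333 = 21.994 × 1.018502
F = 22.401 MXN per USD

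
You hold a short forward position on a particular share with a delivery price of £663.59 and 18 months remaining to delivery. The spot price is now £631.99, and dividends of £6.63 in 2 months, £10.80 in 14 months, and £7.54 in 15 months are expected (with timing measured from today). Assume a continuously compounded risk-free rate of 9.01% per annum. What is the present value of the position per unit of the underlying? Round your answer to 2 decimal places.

PV(remaining dividends) I = 6.63·e^(−0.0901·2/12) + 10.80·e^(−0.0901·14/12) + 7.54·e^(−0.0901·15/12) = 22.9904
Current forward F = (S − I)·e^(rT) = (631.99 − 22.9904)·e^(0.0901·18/12) = 608.9996 × 1.144708 = 697.1267
Value (long) = (F − K)·e^(−rT) = (697.1267 − 663.59) × 0.873585 = 29.2972
Short position value = −(long value) = -£29.30

-£29.30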